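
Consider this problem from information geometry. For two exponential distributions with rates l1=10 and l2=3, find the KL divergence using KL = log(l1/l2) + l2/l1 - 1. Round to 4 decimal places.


KL divergence for exponential family:
KL = log(l1/l2) + l2/l1 - 1.
log(10/3) = 1.203973.
3/10 = 0.3.
KL = 1.203973 + 0.3 - 1 = 0.5040

0.5040


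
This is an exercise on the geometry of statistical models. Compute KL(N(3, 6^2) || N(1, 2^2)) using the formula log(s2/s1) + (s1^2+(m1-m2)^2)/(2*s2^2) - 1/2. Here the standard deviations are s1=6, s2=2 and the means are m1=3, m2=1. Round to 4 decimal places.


KL divergence between normal distributions:
KL = log(s2/s1) + (s1^2 + (m1-m2)^2)/(2*s2^2) - 1/2.
log(2/6) = -1.098612.
(6^2 + (3-1)^2)/(2*2^2) = (36 + 4)/8 = 5.0.
KL = -1.098612 + 5.0 - 0.5 = 3.4014

3.4014


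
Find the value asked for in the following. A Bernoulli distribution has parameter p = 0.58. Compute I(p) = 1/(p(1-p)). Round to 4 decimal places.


For Bernoulli(p), Fisher information is I(p) = 1/(p*(1-p)).
p = 0.58, 1-p = 0.42.
p*(1-p) = 0.2436.
I(p) = 1/0.2436 = 4.1051

4.1051


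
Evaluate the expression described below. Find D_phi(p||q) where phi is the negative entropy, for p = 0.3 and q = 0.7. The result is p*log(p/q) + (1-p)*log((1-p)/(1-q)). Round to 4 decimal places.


Bregman divergence with negative entropy generator:
D = p*log(p/q) + (1-p)*log((1-p)/(1-q)).
p = 0.3, q = 0.7.
p*log(p/q) = 0.3*log(0.3/0.7) = -0.254189.
(1-p)*log((1-p)/(1-q)) = 0.7*log(0.7/0.3) = 0.593109.
D = -0.254189 + 0.593109 = 0.3389

0.3389


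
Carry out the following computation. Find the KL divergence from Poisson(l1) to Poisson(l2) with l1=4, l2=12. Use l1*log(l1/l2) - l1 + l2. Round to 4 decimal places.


KL divergence for Poisson:
KL = l1*log(l1/l2) - l1 + l2.
l1 = 4, l2 = 12.
log(4/12) = -1.098612.
l1*log(l1/l2) = 4 * -1.098612 = -4.394449.
KL = -4.394449 - 4 + 12 = 3.6056

3.6056


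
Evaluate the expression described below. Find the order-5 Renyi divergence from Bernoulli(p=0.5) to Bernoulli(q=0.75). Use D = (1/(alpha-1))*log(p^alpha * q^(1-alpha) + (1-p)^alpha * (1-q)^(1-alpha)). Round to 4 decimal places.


Renyi divergence of order alpha between Bernoulli distributions:
D = (1/(alpha-1))*log(p^alpha * q^(1-alpha) + (1-p)^alpha * (1-q)^(1-alpha)).
alpha = 5, p = 0.5, q = 0.75.
p^alpha * q^(1-alpha) = 0.5^5 * 0.75^-4 = 0.098765.
(1-p)^alpha * (1-q)^(1-alpha) = 0.5^5 * 0.25^-4 = 8.0.
sum = 0.098765 + 8.0 = 8.098765.
D = (1/4)*log(8.098765) = 0.5229

0.5229


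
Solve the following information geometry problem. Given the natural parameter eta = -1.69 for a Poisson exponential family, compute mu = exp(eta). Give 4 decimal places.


Expectation parameter for Poisson exponential family:
mu = exp(eta).
eta = -1.69.
mu = exp(-1.69) = 0.1845

0.1845


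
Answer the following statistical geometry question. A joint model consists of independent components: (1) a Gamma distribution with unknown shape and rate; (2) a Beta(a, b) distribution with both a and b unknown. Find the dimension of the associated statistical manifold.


The dimension of a statistical manifold equals the number of free
(independent) real parameters of the model. For a product of independent
blocks the parameter counts add.
- Gamma (shape, rate): 2.
- Beta (a, b): 2.
Total = 2 + 2 = 4.
Dimension = 4

4


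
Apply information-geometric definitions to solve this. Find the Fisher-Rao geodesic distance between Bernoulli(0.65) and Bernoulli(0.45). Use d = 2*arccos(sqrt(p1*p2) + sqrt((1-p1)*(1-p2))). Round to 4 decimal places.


Geodesic distance on Bernoulli manifold:
d(p1,p2) = 2*arccos(sqrt(p1*p2) + sqrt((1-p1)*(1-p2))).
sqrt(p1*p2) = sqrt(0.65*0.45) = 0.540833.
sqrt((1-p1)*(1-p2)) = sqrt(0.35*0.55) = 0.438748.
arg = 0.540833 + 0.438748 = 0.979581.
d = 2*arccos(0.979581) = 0.4049

0.4049


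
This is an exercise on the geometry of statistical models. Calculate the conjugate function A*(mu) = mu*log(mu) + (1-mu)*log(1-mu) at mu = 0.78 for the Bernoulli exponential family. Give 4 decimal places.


Legendre transform for Bernoulli:
A*(mu) = mu*log(mu) + (1-mu)*log(1-mu).
mu = 0.78, 1-mu = 0.22.
mu*log(mu) = 0.78*log(0.78) = -0.1938.
(1-mu)*log(1-mu) = 0.22*log(0.22) = -0.333108.
A* = -0.1938 + -0.333108 = -0.5269

-0.5269


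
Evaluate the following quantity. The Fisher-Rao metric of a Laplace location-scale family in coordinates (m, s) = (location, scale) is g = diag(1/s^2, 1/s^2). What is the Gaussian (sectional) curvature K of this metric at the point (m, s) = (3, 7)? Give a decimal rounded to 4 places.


The metric has the form g = (A dm^2 + B ds^2)/s^2 with A = 1, B = 1.
Substitute u = sqrt(A/B)*m: g = B*(du^2 + ds^2)/s^2, i.e. B times the
Poincare upper half-plane metric, which has constant Gaussian curvature -1.
Scaling a 2D metric by a constant c divides the Gaussian curvature by c,
so K = -1/B = -1/(1) = -1.0000 everywhere (the point (m, s) = (3, 7) is irrelevant:
the curvature is constant).
The requested Gaussian curvature is K = -1.0000.

-1.0000


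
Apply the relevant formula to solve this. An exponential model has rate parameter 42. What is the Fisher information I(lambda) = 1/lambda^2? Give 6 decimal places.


Fisher information for exponential: I(lambda) = 1/lambda^2.
lambda = 42, lambda^2 = 1764.
I = 1/1764 = 0.000567

0.000567


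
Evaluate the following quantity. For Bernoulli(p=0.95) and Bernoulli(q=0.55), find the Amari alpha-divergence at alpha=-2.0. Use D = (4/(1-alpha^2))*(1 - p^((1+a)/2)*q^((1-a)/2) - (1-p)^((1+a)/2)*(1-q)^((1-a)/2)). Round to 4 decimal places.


Amari alpha-divergence:
D = (4/(1-alpha^2))*(1 - p^((1+a)/2)*q^((1-a)/2) - (1-p)^((1+a)/2)*(1-q)^((1-a)/2)).
alpha = -2.0, p = 0.95, q = 0.55.
e1 = (1+alpha)/2 = -0.5, e2 = (1-alpha)/2 = 1.5.
t1 = p^e1 * q^e2 = 0.95^-0.5 * 0.55^1.5 = 0.418487.
t2 = (1-p)^e1 * (1-q)^e2 = 0.05^-0.5 * 0.45^1.5 = 1.35.
4/(1-alpha^2) = -1.333333.
D = -1.333333*(1 - 0.418487 - 1.35) = 1.0246

1.0246


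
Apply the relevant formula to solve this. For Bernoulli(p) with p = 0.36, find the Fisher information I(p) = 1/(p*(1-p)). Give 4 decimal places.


For Bernoulli(p), Fisher information is I(p) = 1/(p*(1-p)).
p = 0.36, 1-p = 0.64.
p*(1-p) = 0.2304.
I(p) = 1/0.2304 = 4.3403

4.3403


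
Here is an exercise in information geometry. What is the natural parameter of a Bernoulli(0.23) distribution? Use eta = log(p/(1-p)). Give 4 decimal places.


Natural parameter for Bernoulli: eta = log(p/(1-p)).
p = 0.23, 1-p = 0.77.
p/(1-p) = 0.298701.
eta = log(0.298701) = -1.2083

-1.2083


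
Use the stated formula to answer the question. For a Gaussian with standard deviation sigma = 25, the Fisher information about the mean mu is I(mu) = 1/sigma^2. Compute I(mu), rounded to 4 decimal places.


The Fisher information for the mean of a normal distribution is I(mu) = 1/sigma^2.
sigma = 25, so sigma^2 = 625.
I(mu) = 1/625 = 0.0016

0.0016


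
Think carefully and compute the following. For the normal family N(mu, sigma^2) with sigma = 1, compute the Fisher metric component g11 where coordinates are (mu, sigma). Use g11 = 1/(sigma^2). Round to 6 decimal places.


For the 2-parameter normal family, the Fisher metric has:
  g11 = 1/sigma^2, g22 = 2/sigma^2.
sigma = 1, sigma^2 = 1.
g11 = 1.000000

1.000000


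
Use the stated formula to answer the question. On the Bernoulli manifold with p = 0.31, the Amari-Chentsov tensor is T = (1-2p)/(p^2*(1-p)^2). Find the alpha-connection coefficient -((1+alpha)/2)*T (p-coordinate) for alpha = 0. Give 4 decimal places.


Skewness (Amari-Chentsov) tensor: T = (1-2p)/(p^2*(1-p)^2).
p = 0.31, 1-2p = 0.38, p^2 = 0.0961, (1-p)^2 = 0.4761.
T = 0.38/(0.0961 * 0.4761) = 8.305428.
In the p-coordinate, Gamma^(alpha) = Gamma^(0) - (alpha/2)*T with Gamma^(0) = (1/2)*g'(p) = -T/2,
so Gamma^(alpha) = -((1+alpha)/2)*T.
alpha = 0, -(1+alpha)/2 = -0.5.
Gamma = -0.5 * 8.305428 = -4.1527

-4.1527


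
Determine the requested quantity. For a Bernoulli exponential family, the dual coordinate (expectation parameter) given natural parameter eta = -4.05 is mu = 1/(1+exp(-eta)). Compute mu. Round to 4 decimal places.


Dual coordinate (expectation parameter) for Bernoulli:
mu = 1/(1+exp(-eta)).
eta = -4.05.
exp(-eta) = exp(4.05) = 57.397457.
mu = 1/(1+57.397457) = 0.0171

0.0171


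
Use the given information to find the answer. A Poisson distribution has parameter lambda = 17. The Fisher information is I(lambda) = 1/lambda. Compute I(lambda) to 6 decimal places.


Fisher information for Poisson: I(lambda) = 1/lambda.
lambda = 17.
I(lambda) = 1/17 = 0.058824

0.058824


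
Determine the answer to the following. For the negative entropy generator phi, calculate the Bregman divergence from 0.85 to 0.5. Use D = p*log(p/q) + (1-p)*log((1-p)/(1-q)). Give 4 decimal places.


Bregman divergence with negative entropy generator:
D = p*log(p/q) + (1-p)*log((1-p)/(1-q)).
p = 0.85, q = 0.5.
p*log(p/q) = 0.85*log(0.85/0.5) = 0.451034.
(1-p)*log((1-p)/(1-q)) = 0.15*log(0.15/0.5) = -0.180596.
D = 0.451034 + -0.180596 = 0.2704

0.2704


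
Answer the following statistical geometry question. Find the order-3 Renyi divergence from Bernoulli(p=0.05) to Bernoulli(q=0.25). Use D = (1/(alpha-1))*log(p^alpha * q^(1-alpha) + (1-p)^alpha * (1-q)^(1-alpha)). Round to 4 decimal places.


Renyi divergence of order alpha between Bernoulli distributions:
D = (1/(alpha-1))*log(p^alpha * q^(1-alpha) + (1-p)^alpha * (1-q)^(1-alpha)).
alpha = 3, p = 0.05, q = 0.25.
p^alpha * q^(1-alpha) = 0.05^3 * 0.25^-2 = 0.002.
(1-p)^alpha * (1-q)^(1-alpha) = 0.95^3 * 0.75^-2 = 1.524222.
sum = 0.002 + 1.524222 = 1.526222.
D = (1/2)*log(1.526222) = 0.2114

0.2114


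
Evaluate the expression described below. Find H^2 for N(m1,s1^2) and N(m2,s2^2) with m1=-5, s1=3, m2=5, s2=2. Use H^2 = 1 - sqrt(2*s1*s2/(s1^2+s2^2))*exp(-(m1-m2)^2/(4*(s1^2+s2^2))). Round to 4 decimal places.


Squared Hellinger distance for Gaussians:
H^2 = 1 - sqrt(2*s1*s2/(s1^2+s2^2)) * exp(-(m1-m2)^2/(4*(s1^2+s2^2))).
s1^2 = 9, s2^2 = 4, s1^2+s2^2 = 13.
sqrt(2*3*2/(13)) = 0.960769.
(m1-m2)^2 = (-10)^2 = 100.
exp(-100/(4*13)) = exp(-1.923077) = 0.146157.
H^2 = 1 - 0.960769*0.146157 = 0.8596

0.8596


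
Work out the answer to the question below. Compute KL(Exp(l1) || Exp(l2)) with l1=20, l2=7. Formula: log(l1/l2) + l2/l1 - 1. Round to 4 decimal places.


KL divergence for exponential family:
KL = log(l1/l2) + l2/l1 - 1.
log(20/7) = 1.049822.
7/20 = 0.35.
KL = 1.049822 + 0.35 - 1 = 0.3998

0.3998


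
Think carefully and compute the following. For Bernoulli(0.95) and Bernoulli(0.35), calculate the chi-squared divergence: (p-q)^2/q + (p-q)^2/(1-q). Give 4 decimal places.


Chi-squared divergence between Bernoulli distributions:
chi^2 = (p-q)^2/q + (p-q)^2/(1-q).
p = 0.95, q = 0.35, p-q = 0.6.
(p-q)^2 = 0.36.
term1 = 0.36/0.35 = 1.028571.
term2 = 0.36/0.65 = 0.553846.
chi^2 = 1.028571 + 0.553846 = 1.5824

1.5824


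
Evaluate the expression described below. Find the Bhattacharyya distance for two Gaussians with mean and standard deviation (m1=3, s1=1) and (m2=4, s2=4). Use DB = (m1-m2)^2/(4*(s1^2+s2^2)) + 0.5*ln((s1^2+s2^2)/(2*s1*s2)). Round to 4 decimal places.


Bhattacharyya distance between two Gaussians:
DB = (m1-m2)^2/(4*(s1^2+s2^2)) + (1/2)*ln((s1^2+s2^2)/(2*s1*s2)).
(m1-m2)^2 = (-1)^2 = 1.
s1^2+s2^2 = 1 + 16 = 17.
term1 = 1/68 = 0.014706.
term2 = 0.5*ln(17/8.0) = 0.376886.
DB = 0.014706 + 0.376886 = 0.3916

0.3916


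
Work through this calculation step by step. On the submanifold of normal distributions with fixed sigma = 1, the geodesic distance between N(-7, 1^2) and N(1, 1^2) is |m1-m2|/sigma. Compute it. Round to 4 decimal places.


On the fixed-variance normal subfamily, geodesic distance = |m1-m2|/sigma.
|-7 - 1| = 8.
sigma = 1.
d = 8/1 = 8.0000

8.0000


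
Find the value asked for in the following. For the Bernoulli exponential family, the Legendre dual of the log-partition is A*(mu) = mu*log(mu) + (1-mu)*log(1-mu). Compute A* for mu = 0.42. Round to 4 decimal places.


Legendre transform for Bernoulli:
A*(mu) = mu*log(mu) + (1-mu)*log(1-mu).
mu = 0.42, 1-mu = 0.58.
mu*log(mu) = 0.42*log(0.42) = -0.36435.
(1-mu)*log(1-mu) = 0.58*log(0.58) = -0.315942.
A* = -0.36435 + -0.315942 = -0.6803

-0.6803


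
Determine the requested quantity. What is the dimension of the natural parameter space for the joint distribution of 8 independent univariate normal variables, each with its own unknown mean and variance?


Exponential family dimension calculation:
Each univariate normal has two natural parameters (mu/sigma^2 and -1/(2 sigma^2)).
With 8 independent components, dim = 2 * 8 = 16.

16


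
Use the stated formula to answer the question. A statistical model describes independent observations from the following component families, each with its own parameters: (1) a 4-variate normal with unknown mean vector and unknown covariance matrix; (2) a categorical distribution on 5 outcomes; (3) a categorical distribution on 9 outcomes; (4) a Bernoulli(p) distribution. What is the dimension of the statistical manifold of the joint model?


The dimension of a statistical manifold equals the number of free
(independent) real parameters of the model. For a product of independent
blocks the parameter counts add.
- 4-variate normal: 4 (mean) + 4*5/2 = 10 (symmetric covariance) = 14.
- categorical on 5 outcomes (probabilities sum to 1): 5-1 = 4.
- categorical on 9 outcomes (probabilities sum to 1): 9-1 = 8.
- Bernoulli (p): 1.
Total = 14 + 4 + 8 + 1 = 27.
Dimension = 27

27


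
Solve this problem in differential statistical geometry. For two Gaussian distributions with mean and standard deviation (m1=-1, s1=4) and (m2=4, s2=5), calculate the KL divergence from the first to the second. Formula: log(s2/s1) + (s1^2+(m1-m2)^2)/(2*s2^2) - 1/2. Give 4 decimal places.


KL divergence between normal distributions:
KL = log(s2/s1) + (s1^2 + (m1-m2)^2)/(2*s2^2) - 1/2.
log(5/4) = 0.223144.
(4^2 + (-1-4)^2)/(2*5^2) = (16 + 25)/50 = 0.82.
KL = 0.223144 + 0.82 - 0.5 = 0.5431

0.5431


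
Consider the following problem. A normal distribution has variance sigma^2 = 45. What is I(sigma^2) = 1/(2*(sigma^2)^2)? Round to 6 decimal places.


Fisher information for variance: I(sigma^2) = 1/(2*sigma^4).
sigma^2 = 45, so sigma^4 = 2025.
I = 1/(2*2025) = 1/4050 = 0.000247

0.000247


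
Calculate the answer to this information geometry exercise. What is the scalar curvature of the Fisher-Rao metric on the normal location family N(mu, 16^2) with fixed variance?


This family has a single free parameter, so its statistical manifold
is 1-dimensional. The Riemann curvature tensor of any 1-dimensional
Riemannian manifold vanishes identically, so R = 0.

0


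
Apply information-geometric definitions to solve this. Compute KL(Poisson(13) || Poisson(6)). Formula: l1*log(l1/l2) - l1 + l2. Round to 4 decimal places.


KL divergence for Poisson:
KL = l1*log(l1/l2) - l1 + l2.
l1 = 13, l2 = 6.
log(13/6) = 0.77319.
l1*log(l1/l2) = 13 * 0.77319 = 10.051469.
KL = 10.051469 - 13 + 6 = 3.0515

3.0515


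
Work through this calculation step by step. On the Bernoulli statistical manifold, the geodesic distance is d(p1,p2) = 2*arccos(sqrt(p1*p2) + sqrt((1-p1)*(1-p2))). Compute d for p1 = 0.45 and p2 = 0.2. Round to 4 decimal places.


Geodesic distance on Bernoulli manifold:
d(p1,p2) = 2*arccos(sqrt(p1*p2) + sqrt((1-p1)*(1-p2))).
sqrt(p1*p2) = sqrt(0.45*0.2) = 0.3.
sqrt((1-p1)*(1-p2)) = sqrt(0.55*0.8) = 0.663325.
arg = 0.3 + 0.663325 = 0.963325.
d = 2*arccos(0.963325) = 0.5433

0.5433


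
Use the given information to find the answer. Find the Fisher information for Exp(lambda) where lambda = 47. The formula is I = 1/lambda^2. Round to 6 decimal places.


Fisher information for exponential: I(lambda) = 1/lambda^2.
lambda = 47, lambda^2 = 2209.
I = 1/2209 = 0.000453

0.000453


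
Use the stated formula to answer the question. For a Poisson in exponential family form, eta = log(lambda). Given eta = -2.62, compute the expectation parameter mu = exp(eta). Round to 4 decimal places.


Expectation parameter for Poisson exponential family:
mu = exp(eta).
eta = -2.62.
mu = exp(-2.62) = 0.0728

0.0728


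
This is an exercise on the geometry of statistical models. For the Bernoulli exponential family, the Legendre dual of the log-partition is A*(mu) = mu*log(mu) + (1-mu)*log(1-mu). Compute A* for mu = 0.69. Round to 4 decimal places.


Legendre transform for Bernoulli:
A*(mu) = mu*log(mu) + (1-mu)*log(1-mu).
mu = 0.69, 1-mu = 0.31.
mu*log(mu) = 0.69*log(0.69) = -0.256034.
(1-mu)*log(1-mu) = 0.31*log(0.31) = -0.363067.
A* = -0.256034 + -0.363067 = -0.6191

-0.6191


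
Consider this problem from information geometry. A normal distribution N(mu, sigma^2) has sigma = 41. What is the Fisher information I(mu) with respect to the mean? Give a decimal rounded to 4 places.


The Fisher information for the mean of a normal distribution is I(mu) = 1/sigma^2.
sigma = 41, so sigma^2 = 1681.
I(mu) = 1/1681 = 0.0006

0.0006


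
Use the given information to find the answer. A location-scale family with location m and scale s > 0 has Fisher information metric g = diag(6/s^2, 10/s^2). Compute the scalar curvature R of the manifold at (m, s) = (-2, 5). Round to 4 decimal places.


The metric has the form g = (A dm^2 + B ds^2)/s^2 with A = 6, B = 10.
Substitute u = sqrt(A/B)*m: g = B*(du^2 + ds^2)/s^2, i.e. B times the
Poincare upper half-plane metric, which has constant Gaussian curvature -1.
Scaling a 2D metric by a constant c divides the Gaussian curvature by c,
so K = -1/B = -1/(10) = -0.1000 everywhere (the point (m, s) = (-2, 5) is irrelevant:
the curvature is constant).
Scalar curvature in dimension 2: R = 2K = -2/(10) = -0.2000.

-0.2000


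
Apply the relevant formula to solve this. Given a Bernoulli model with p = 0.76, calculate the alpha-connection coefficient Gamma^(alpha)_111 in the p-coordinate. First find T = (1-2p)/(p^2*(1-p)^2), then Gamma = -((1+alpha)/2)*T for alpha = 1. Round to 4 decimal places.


Skewness (Amari-Chentsov) tensor: T = (1-2p)/(p^2*(1-p)^2).
p = 0.76, 1-2p = -0.52, p^2 = 0.5776, (1-p)^2 = 0.0576.
T = -0.52/(0.5776 * 0.0576) = -15.629809.
In the p-coordinate, Gamma^(alpha) = Gamma^(0) - (alpha/2)*T with Gamma^(0) = (1/2)*g'(p) = -T/2,
so Gamma^(alpha) = -((1+alpha)/2)*T.
alpha = 1, -(1+alpha)/2 = -1.0.
Gamma = -1.0 * -15.629809 = 15.6298

15.6298


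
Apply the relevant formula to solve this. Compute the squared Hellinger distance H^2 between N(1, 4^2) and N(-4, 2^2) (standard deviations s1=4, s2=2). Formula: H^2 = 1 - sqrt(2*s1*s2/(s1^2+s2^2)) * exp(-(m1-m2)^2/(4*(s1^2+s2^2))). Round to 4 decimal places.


Squared Hellinger distance for Gaussians:
H^2 = 1 - sqrt(2*s1*s2/(s1^2+s2^2)) * exp(-(m1-m2)^2/(4*(s1^2+s2^2))).
s1^2 = 16, s2^2 = 4, s1^2+s2^2 = 20.
sqrt(2*4*2/(20)) = 0.894427.
(m1-m2)^2 = (5)^2 = 25.
exp(-25/(4*20)) = exp(-0.3125) = 0.731616.
H^2 = 1 - 0.894427*0.731616 = 0.3456

0.3456


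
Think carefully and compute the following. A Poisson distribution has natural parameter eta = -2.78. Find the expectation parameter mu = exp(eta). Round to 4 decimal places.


Expectation parameter for Poisson exponential family:
mu = exp(eta).
eta = -2.78.
mu = exp(-2.78) = 0.0620

0.0620


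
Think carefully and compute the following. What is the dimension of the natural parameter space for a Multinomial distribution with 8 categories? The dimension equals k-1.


Exponential family dimension calculation:
For Multinomial with k=8 categories, dim = k-1 = 7.

7


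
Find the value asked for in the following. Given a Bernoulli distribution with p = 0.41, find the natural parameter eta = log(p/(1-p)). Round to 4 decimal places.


Natural parameter for Bernoulli: eta = log(p/(1-p)).
p = 0.41, 1-p = 0.59.
p/(1-p) = 0.694915.
eta = log(0.694915) = -0.3640

-0.3640


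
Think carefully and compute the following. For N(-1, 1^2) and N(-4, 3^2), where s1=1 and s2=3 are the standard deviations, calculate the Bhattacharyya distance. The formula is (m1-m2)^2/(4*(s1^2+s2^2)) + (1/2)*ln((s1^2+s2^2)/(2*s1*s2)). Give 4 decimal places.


Bhattacharyya distance between two Gaussians:
DB = (m1-m2)^2/(4*(s1^2+s2^2)) + (1/2)*ln((s1^2+s2^2)/(2*s1*s2)).
(m1-m2)^2 = (3)^2 = 9.
s1^2+s2^2 = 1 + 9 = 10.
term1 = 9/40 = 0.225.
term2 = 0.5*ln(10/6.0) = 0.255413.
DB = 0.225 + 0.255413 = 0.4804

0.4804


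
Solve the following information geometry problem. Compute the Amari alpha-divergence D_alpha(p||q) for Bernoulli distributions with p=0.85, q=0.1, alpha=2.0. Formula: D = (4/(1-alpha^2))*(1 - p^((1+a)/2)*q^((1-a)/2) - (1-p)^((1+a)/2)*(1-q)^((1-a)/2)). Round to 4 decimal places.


Amari alpha-divergence:
D = (4/(1-alpha^2))*(1 - p^((1+a)/2)*q^((1-a)/2) - (1-p)^((1+a)/2)*(1-q)^((1-a)/2)).
alpha = 2.0, p = 0.85, q = 0.1.
e1 = (1+alpha)/2 = 1.5, e2 = (1-alpha)/2 = -0.5.
t1 = p^e1 * q^e2 = 0.85^1.5 * 0.1^-0.5 = 2.478155.
t2 = (1-p)^e1 * (1-q)^e2 = 0.15^1.5 * 0.9^-0.5 = 0.061237.
4/(1-alpha^2) = -1.333333.
D = -1.333333*(1 - 2.478155 - 0.061237) = 2.0525

2.0525


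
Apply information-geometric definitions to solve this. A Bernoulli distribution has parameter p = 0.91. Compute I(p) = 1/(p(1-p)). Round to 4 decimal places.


For Bernoulli(p), Fisher information is I(p) = 1/(p*(1-p)).
p = 0.91, 1-p = 0.09.
p*(1-p) = 0.0819.
I(p) = 1/0.0819 = 12.2100

12.2100


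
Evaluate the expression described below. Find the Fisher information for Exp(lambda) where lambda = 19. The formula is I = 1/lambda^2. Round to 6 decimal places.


Fisher information for exponential: I(lambda) = 1/lambda^2.
lambda = 19, lambda^2 = 361.
I = 1/361 = 0.002770

0.002770


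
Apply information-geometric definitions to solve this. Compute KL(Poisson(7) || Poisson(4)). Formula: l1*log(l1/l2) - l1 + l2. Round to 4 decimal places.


KL divergence for Poisson:
KL = l1*log(l1/l2) - l1 + l2.
l1 = 7, l2 = 4.
log(7/4) = 0.559616.
l1*log(l1/l2) = 7 * 0.559616 = 3.917311.
KL = 3.917311 - 7 + 4 = 0.9173

0.9173


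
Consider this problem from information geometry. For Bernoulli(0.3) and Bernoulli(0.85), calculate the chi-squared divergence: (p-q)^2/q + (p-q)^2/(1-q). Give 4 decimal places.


Chi-squared divergence between Bernoulli distributions:
chi^2 = (p-q)^2/q + (p-q)^2/(1-q).
p = 0.3, q = 0.85, p-q = -0.55.
(p-q)^2 = 0.3025.
term1 = 0.3025/0.85 = 0.355882.
term2 = 0.3025/0.15 = 2.016667.
chi^2 = 0.355882 + 2.016667 = 2.3725

2.3725


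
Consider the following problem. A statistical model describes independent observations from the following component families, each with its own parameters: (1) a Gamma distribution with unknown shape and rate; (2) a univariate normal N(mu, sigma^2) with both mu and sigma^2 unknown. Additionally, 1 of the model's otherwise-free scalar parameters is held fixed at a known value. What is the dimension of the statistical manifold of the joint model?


The dimension of a statistical manifold equals the number of free
(independent) real parameters of the model. For a product of independent
blocks the parameter counts add.
- Gamma (shape, rate): 2.
- normal (mu, sigma^2): 2.
Total = 2 + 2 = 4.
1 parameter(s) fixed at known values: 4 - 1 = 3.
Dimension = 3

3


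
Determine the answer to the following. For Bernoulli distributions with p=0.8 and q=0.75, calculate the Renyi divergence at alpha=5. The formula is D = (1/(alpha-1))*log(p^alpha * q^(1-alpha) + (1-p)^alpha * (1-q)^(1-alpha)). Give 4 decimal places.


Renyi divergence of order alpha between Bernoulli distributions:
D = (1/(alpha-1))*log(p^alpha * q^(1-alpha) + (1-p)^alpha * (1-q)^(1-alpha)).
alpha = 5, p = 0.8, q = 0.75.
p^alpha * q^(1-alpha) = 0.8^5 * 0.75^-4 = 1.035631.
(1-p)^alpha * (1-q)^(1-alpha) = 0.2^5 * 0.25^-4 = 0.08192.
sum = 1.035631 + 0.08192 = 1.117551.
D = (1/4)*log(1.117551) = 0.0278

0.0278


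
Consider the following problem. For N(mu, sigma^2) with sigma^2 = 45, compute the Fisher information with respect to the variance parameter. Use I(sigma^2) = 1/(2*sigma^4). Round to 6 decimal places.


Fisher information for variance: I(sigma^2) = 1/(2*sigma^4).
sigma^2 = 45, so sigma^4 = 2025.
I = 1/(2*2025) = 1/4050 = 0.000247

0.000247


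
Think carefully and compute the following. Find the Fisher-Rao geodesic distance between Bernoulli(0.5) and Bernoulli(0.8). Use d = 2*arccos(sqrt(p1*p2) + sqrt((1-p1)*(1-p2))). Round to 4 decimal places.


Geodesic distance on Bernoulli manifold:
d(p1,p2) = 2*arccos(sqrt(p1*p2) + sqrt((1-p1)*(1-p2))).
sqrt(p1*p2) = sqrt(0.5*0.8) = 0.632456.
sqrt((1-p1)*(1-p2)) = sqrt(0.5*0.2) = 0.316228.
arg = 0.632456 + 0.316228 = 0.948683.
d = 2*arccos(0.948683) = 0.6435

0.6435


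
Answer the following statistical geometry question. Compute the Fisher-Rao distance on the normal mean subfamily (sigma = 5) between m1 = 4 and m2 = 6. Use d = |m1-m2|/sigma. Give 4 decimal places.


On the fixed-variance normal subfamily, geodesic distance = |m1-m2|/sigma.
|4 - 6| = 2.
sigma = 5.
d = 2/5 = 0.4000

0.4000


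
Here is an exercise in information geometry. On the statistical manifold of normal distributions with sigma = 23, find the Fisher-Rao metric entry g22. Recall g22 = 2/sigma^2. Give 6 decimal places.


For the 2-parameter normal family, the Fisher metric has:
  g11 = 1/sigma^2, g22 = 2/sigma^2.
sigma = 23, sigma^2 = 529.
g22 = 0.003781

0.003781


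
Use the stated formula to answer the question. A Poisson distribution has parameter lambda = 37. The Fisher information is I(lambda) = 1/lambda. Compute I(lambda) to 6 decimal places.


Fisher information for Poisson: I(lambda) = 1/lambda.
lambda = 37.
I(lambda) = 1/37 = 0.027027

0.027027


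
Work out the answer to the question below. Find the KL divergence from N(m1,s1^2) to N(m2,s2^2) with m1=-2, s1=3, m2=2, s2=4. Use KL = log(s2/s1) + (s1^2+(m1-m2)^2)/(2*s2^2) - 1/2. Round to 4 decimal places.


KL divergence between normal distributions:
KL = log(s2/s1) + (s1^2 + (m1-m2)^2)/(2*s2^2) - 1/2.
log(4/3) = 0.287682.
(3^2 + (-2-2)^2)/(2*4^2) = (9 + 16)/32 = 0.78125.
KL = 0.287682 + 0.78125 - 0.5 = 0.5689

0.5689


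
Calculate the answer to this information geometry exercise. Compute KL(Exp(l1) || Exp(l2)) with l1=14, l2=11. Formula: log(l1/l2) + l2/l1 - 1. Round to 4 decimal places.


KL divergence for exponential family:
KL = log(l1/l2) + l2/l1 - 1.
log(14/11) = 0.241162.
11/14 = 0.785714.
KL = 0.241162 + 0.785714 - 1 = 0.0269

0.0269


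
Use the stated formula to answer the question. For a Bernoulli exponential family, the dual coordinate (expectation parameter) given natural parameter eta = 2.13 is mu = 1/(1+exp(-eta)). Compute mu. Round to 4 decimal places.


Dual coordinate (expectation parameter) for Bernoulli:
mu = 1/(1+exp(-eta)).
eta = 2.13.
exp(-eta) = exp(-2.13) = 0.118837.
mu = 1/(1+0.118837) = 0.8938

0.8938


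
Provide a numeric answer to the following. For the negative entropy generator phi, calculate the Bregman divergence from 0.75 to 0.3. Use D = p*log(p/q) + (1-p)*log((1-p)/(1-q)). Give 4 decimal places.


Bregman divergence with negative entropy generator:
D = p*log(p/q) + (1-p)*log((1-p)/(1-q)).
p = 0.75, q = 0.3.
p*log(p/q) = 0.75*log(0.75/0.3) = 0.687218.
(1-p)*log((1-p)/(1-q)) = 0.25*log(0.25/0.7) = -0.257405.
D = 0.687218 + -0.257405 = 0.4298

0.4298


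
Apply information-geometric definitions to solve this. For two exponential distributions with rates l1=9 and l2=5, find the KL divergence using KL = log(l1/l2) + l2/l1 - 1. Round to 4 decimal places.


KL divergence for exponential family:
KL = log(l1/l2) + l2/l1 - 1.
log(9/5) = 0.587787.
5/9 = 0.555556.
KL = 0.587787 + 0.555556 - 1 = 0.1433

0.1433


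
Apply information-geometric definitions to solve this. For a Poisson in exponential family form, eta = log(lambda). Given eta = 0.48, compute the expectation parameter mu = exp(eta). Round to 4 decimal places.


Expectation parameter for Poisson exponential family:
mu = exp(eta).
eta = 0.48.
mu = exp(0.48) = 1.6161

1.6161


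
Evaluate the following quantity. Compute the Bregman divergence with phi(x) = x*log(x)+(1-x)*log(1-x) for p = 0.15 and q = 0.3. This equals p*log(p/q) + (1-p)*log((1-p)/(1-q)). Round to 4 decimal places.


Bregman divergence with negative entropy generator:
D = p*log(p/q) + (1-p)*log((1-p)/(1-q)).
p = 0.15, q = 0.3.
p*log(p/q) = 0.15*log(0.15/0.3) = -0.103972.
(1-p)*log((1-p)/(1-q)) = 0.85*log(0.85/0.7) = 0.165033.
D = -0.103972 + 0.165033 = 0.0611

0.0611


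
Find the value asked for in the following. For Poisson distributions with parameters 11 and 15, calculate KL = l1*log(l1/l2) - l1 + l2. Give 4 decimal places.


KL divergence for Poisson:
KL = l1*log(l1/l2) - l1 + l2.
l1 = 11, l2 = 15.
log(11/15) = -0.310155.
l1*log(l1/l2) = 11 * -0.310155 = -3.411704.
KL = -3.411704 - 11 + 15 = 0.5883

0.5883


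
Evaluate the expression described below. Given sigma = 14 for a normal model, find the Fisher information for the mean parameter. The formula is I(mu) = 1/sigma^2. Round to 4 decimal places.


The Fisher information for the mean of a normal distribution is I(mu) = 1/sigma^2.
sigma = 14, so sigma^2 = 196.
I(mu) = 1/196 = 0.0051

0.0051


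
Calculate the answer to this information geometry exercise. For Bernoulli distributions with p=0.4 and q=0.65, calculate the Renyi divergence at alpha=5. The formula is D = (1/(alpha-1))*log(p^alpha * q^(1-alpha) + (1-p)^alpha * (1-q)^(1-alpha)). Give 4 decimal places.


Renyi divergence of order alpha between Bernoulli distributions:
D = (1/(alpha-1))*log(p^alpha * q^(1-alpha) + (1-p)^alpha * (1-q)^(1-alpha)).
alpha = 5, p = 0.4, q = 0.65.
p^alpha * q^(1-alpha) = 0.4^5 * 0.65^-4 = 0.057365.
(1-p)^alpha * (1-q)^(1-alpha) = 0.6^5 * 0.35^-4 = 5.181841.
sum = 0.057365 + 5.181841 = 5.239206.
D = (1/4)*log(5.239206) = 0.4140

0.4140


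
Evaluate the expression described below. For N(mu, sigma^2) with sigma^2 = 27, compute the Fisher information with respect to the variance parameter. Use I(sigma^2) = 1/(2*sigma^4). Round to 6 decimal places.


Fisher information for variance: I(sigma^2) = 1/(2*sigma^4).
sigma^2 = 27, so sigma^4 = 729.
I = 1/(2*729) = 1/1458 = 0.000686

0.000686


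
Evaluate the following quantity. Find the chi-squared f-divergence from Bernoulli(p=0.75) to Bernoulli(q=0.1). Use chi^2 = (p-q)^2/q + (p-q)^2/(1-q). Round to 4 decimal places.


Chi-squared divergence between Bernoulli distributions:
chi^2 = (p-q)^2/q + (p-q)^2/(1-q).
p = 0.75, q = 0.1, p-q = 0.65.
(p-q)^2 = 0.4225.
term1 = 0.4225/0.1 = 4.225.
term2 = 0.4225/0.9 = 0.469444.
chi^2 = 4.225 + 0.469444 = 4.6944

4.6944


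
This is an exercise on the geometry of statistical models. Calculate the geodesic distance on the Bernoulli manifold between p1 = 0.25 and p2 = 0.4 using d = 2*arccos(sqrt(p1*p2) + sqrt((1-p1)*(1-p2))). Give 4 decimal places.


Geodesic distance on Bernoulli manifold:
d(p1,p2) = 2*arccos(sqrt(p1*p2) + sqrt((1-p1)*(1-p2))).
sqrt(p1*p2) = sqrt(0.25*0.4) = 0.316228.
sqrt((1-p1)*(1-p2)) = sqrt(0.75*0.6) = 0.67082.
arg = 0.316228 + 0.67082 = 0.987048.
d = 2*arccos(0.987048) = 0.3222

0.3222


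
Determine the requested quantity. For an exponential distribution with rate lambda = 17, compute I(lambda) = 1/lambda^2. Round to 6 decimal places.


Fisher information for exponential: I(lambda) = 1/lambda^2.
lambda = 17, lambda^2 = 289.
I = 1/289 = 0.003460

0.003460


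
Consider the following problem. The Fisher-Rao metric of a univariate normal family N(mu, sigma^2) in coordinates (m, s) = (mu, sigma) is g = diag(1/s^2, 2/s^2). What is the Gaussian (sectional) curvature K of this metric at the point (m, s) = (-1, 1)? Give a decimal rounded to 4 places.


The metric has the form g = (A dm^2 + B ds^2)/s^2 with A = 1, B = 2.
Substitute u = sqrt(A/B)*m: g = B*(du^2 + ds^2)/s^2, i.e. B times the
Poincare upper half-plane metric, which has constant Gaussian curvature -1.
Scaling a 2D metric by a constant c divides the Gaussian curvature by c,
so K = -1/B = -1/(2) = -0.5000 everywhere (the point (m, s) = (-1, 1) is irrelevant:
the curvature is constant).
The requested Gaussian curvature is K = -0.5000.

-0.5000


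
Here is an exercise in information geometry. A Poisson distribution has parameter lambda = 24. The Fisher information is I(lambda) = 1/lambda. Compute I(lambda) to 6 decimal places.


Fisher information for Poisson: I(lambda) = 1/lambda.
lambda = 24.
I(lambda) = 1/24 = 0.041667

0.041667


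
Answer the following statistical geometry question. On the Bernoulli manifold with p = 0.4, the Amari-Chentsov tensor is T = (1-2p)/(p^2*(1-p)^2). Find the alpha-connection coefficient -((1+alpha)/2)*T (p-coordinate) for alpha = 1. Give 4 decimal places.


Skewness (Amari-Chentsov) tensor: T = (1-2p)/(p^2*(1-p)^2).
p = 0.4, 1-2p = 0.2, p^2 = 0.16, (1-p)^2 = 0.36.
T = 0.2/(0.16 * 0.36) = 3.472222.
In the p-coordinate, Gamma^(alpha) = Gamma^(0) - (alpha/2)*T with Gamma^(0) = (1/2)*g'(p) = -T/2,
so Gamma^(alpha) = -((1+alpha)/2)*T.
alpha = 1, -(1+alpha)/2 = -1.0.
Gamma = -1.0 * 3.472222 = -3.4722

-3.4722


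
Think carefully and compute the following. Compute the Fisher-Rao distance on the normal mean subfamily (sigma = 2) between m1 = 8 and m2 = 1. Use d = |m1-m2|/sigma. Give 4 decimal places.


On the fixed-variance normal subfamily, geodesic distance = |m1-m2|/sigma.
|8 - 1| = 7.
sigma = 2.
d = 7/2 = 3.5000

3.5000


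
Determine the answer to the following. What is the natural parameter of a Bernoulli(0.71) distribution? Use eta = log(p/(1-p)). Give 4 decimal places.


Natural parameter for Bernoulli: eta = log(p/(1-p)).
p = 0.71, 1-p = 0.29.
p/(1-p) = 2.448276.
eta = log(2.448276) = 0.8954

0.8954


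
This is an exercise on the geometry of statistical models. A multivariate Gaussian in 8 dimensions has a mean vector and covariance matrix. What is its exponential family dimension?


Exponential family dimension calculation:
For 8-dim MVN: mean has 8 params, covariance has 8*9/2 = 36 unique entries.
Total dim = 8 + 36 = 44.

44


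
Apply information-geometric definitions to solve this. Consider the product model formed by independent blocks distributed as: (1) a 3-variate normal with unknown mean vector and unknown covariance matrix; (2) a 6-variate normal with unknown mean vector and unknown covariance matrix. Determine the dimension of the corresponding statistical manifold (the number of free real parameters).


The dimension of a statistical manifold equals the number of free
(independent) real parameters of the model. For a product of independent
blocks the parameter counts add.
- 3-variate normal: 3 (mean) + 3*4/2 = 6 (symmetric covariance) = 9.
- 6-variate normal: 6 (mean) + 6*7/2 = 21 (symmetric covariance) = 27.
Total = 9 + 27 = 36.
Dimension = 36

36


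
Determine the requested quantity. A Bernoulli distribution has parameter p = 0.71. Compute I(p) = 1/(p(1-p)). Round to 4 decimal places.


For Bernoulli(p), Fisher information is I(p) = 1/(p*(1-p)).
p = 0.71, 1-p = 0.29.
p*(1-p) = 0.2059.
I(p) = 1/0.2059 = 4.8567

4.8567


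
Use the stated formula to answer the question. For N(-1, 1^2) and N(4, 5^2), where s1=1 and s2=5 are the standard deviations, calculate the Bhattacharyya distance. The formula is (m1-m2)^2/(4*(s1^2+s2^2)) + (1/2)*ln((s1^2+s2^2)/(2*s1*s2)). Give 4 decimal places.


Bhattacharyya distance between two Gaussians:
DB = (m1-m2)^2/(4*(s1^2+s2^2)) + (1/2)*ln((s1^2+s2^2)/(2*s1*s2)).
(m1-m2)^2 = (-5)^2 = 25.
s1^2+s2^2 = 1 + 25 = 26.
term1 = 25/104 = 0.240385.
term2 = 0.5*ln(26/10.0) = 0.477756.
DB = 0.240385 + 0.477756 = 0.7181

0.7181


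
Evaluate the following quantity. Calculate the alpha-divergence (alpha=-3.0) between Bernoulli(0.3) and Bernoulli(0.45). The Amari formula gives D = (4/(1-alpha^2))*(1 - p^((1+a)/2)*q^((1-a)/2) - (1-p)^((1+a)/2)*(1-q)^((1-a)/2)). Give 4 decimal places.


Amari alpha-divergence:
D = (4/(1-alpha^2))*(1 - p^((1+a)/2)*q^((1-a)/2) - (1-p)^((1+a)/2)*(1-q)^((1-a)/2)).
alpha = -3.0, p = 0.3, q = 0.45.
e1 = (1+alpha)/2 = -1.0, e2 = (1-alpha)/2 = 2.0.
t1 = p^e1 * q^e2 = 0.3^-1.0 * 0.45^2.0 = 0.675.
t2 = (1-p)^e1 * (1-q)^e2 = 0.7^-1.0 * 0.55^2.0 = 0.432143.
4/(1-alpha^2) = -0.5.
D = -0.5*(1 - 0.675 - 0.432143) = 0.0536

0.0536


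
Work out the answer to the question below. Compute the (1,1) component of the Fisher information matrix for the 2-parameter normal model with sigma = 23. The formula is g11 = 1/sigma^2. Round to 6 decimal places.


For the 2-parameter normal family, the Fisher metric has:
  g11 = 1/sigma^2, g22 = 2/sigma^2.
sigma = 23, sigma^2 = 529.
g11 = 0.001890

0.001890


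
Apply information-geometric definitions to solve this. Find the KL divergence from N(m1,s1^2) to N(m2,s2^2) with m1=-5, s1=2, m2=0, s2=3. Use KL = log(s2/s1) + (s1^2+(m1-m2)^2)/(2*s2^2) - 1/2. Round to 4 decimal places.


KL divergence between normal distributions:
KL = log(s2/s1) + (s1^2 + (m1-m2)^2)/(2*s2^2) - 1/2.
log(3/2) = 0.405465.
(2^2 + (-5-0)^2)/(2*3^2) = (4 + 25)/18 = 1.611111.
KL = 0.405465 + 1.611111 - 0.5 = 1.5166

1.5166


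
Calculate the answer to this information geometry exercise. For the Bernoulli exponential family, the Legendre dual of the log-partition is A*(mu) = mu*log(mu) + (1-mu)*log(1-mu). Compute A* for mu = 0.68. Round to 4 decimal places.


Legendre transform for Bernoulli:
A*(mu) = mu*log(mu) + (1-mu)*log(1-mu).
mu = 0.68, 1-mu = 0.32.
mu*log(mu) = 0.68*log(0.68) = -0.26225.
(1-mu)*log(1-mu) = 0.32*log(0.32) = -0.364619.
A* = -0.26225 + -0.364619 = -0.6269

-0.6269


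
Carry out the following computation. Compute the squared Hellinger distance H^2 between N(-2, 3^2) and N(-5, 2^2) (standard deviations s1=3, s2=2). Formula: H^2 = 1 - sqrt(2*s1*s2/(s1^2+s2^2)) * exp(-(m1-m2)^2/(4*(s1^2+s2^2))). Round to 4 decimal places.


Squared Hellinger distance for Gaussians:
H^2 = 1 - sqrt(2*s1*s2/(s1^2+s2^2)) * exp(-(m1-m2)^2/(4*(s1^2+s2^2))).
s1^2 = 9, s2^2 = 4, s1^2+s2^2 = 13.
sqrt(2*3*2/(13)) = 0.960769.
(m1-m2)^2 = (3)^2 = 9.
exp(-9/(4*13)) = exp(-0.173077) = 0.841073.
H^2 = 1 - 0.960769*0.841073 = 0.1919

0.1919


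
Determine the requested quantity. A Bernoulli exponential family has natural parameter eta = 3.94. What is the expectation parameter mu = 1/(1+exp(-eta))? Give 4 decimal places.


Dual coordinate (expectation parameter) for Bernoulli:
mu = 1/(1+exp(-eta)).
eta = 3.94.
exp(-eta) = exp(-3.94) = 0.019448.
mu = 1/(1+0.019448) = 0.9809

0.9809


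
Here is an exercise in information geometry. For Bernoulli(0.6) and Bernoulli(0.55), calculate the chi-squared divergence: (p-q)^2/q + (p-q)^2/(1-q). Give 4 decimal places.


Chi-squared divergence between Bernoulli distributions:
chi^2 = (p-q)^2/q + (p-q)^2/(1-q).
p = 0.6, q = 0.55, p-q = 0.05.
(p-q)^2 = 0.0025.
term1 = 0.0025/0.55 = 0.004545.
term2 = 0.0025/0.45 = 0.005556.
chi^2 = 0.004545 + 0.005556 = 0.0101

0.0101


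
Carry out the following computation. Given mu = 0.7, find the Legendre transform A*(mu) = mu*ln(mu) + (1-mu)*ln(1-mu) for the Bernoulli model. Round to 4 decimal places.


Legendre transform for Bernoulli:
A*(mu) = mu*log(mu) + (1-mu)*log(1-mu).
mu = 0.7, 1-mu = 0.3.
mu*log(mu) = 0.7*log(0.7) = -0.249672.
(1-mu)*log(1-mu) = 0.3*log(0.3) = -0.361192.
A* = -0.249672 + -0.361192 = -0.6109

-0.6109


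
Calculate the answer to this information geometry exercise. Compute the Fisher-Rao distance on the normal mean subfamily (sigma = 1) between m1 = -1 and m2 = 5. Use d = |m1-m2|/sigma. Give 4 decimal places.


On the fixed-variance normal subfamily, geodesic distance = |m1-m2|/sigma.
|-1 - 5| = 6.
sigma = 1.
d = 6/1 = 6.0000

6.0000


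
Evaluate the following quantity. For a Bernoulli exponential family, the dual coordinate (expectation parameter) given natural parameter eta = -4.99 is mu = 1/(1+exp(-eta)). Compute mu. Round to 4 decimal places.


Dual coordinate (expectation parameter) for Bernoulli:
mu = 1/(1+exp(-eta)).
eta = -4.99.
exp(-eta) = exp(4.99) = 146.936423.
mu = 1/(1+146.936423) = 0.0068

0.0068


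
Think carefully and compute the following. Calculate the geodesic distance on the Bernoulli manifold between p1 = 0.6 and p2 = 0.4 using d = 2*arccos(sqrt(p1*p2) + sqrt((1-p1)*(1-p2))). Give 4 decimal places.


Geodesic distance on Bernoulli manifold:
d(p1,p2) = 2*arccos(sqrt(p1*p2) + sqrt((1-p1)*(1-p2))).
sqrt(p1*p2) = sqrt(0.6*0.4) = 0.489898.
sqrt((1-p1)*(1-p2)) = sqrt(0.4*0.6) = 0.489898.
arg = 0.489898 + 0.489898 = 0.979796.
d = 2*arccos(0.979796) = 0.4027

0.4027
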